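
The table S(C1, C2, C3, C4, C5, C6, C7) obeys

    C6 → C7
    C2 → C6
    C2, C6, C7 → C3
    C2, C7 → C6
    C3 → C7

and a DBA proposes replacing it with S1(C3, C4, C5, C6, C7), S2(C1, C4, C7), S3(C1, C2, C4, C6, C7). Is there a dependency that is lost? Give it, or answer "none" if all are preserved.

C2, C6, C7 → C3

Check C2, C6, C7 → C3: no single fragment contains all of {C2, C3, C6, C7}, and the restricted closure of {C2, C6, C7} across the fragments never reaches {C3}.
C6 → C7 is preserved.
C2 → C6 is preserved.
C2, C7 → C6 is preserved.
C3 → C7 is preserved.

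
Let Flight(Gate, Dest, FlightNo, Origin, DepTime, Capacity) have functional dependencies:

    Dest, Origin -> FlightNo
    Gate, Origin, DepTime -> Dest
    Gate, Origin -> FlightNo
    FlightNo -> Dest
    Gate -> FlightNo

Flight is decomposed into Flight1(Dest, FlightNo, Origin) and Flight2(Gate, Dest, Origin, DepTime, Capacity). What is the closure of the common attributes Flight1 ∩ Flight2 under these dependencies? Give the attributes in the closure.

Flight1 ∩ Flight2 = {Dest, Origin}.
Dest, Origin → FlightNo applies, adding FlightNo
Closure: {Dest, FlightNo, Origin}.

Dest, FlightNo, Origin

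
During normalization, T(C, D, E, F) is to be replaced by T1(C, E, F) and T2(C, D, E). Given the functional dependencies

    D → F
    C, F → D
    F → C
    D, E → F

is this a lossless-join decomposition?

No

Common attributes: T1 ∩ T2 = {C, E}.
No dependency enlarges {C, E}, so (C, E)⁺ = {C, E}.
The closure contains neither all of T1 = {C, E, F} nor all of T2 = {C, D, E}, so the common attributes are not a superkey of either fragment. The join is lossy.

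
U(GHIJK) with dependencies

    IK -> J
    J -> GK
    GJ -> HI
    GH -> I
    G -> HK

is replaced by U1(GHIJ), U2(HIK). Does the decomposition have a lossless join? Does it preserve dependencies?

Lossless test: (HI)⁺ = {HI}, which is a superkey of neither fragment — lossy.
Dependency preservation: the restricted closure of {IK} across the fragments never reaches {J}, so IK → J cannot be enforced without a join — not preserved.

lossy and not dependency-preserving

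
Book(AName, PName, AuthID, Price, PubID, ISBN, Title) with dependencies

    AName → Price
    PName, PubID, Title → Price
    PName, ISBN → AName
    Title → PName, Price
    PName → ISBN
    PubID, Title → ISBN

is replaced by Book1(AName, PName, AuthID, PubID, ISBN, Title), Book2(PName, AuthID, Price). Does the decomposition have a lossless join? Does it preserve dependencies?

Lossless test: (PName, AuthID)⁺ = {AName, PName, AuthID, Price, ISBN}, which contains all of one fragment — lossless.
Dependency preservation: the restricted closure of {AName} across the fragments never reaches {Price}, so AName → Price cannot be enforced without a join — not preserved.

lossless but not dependency-preserving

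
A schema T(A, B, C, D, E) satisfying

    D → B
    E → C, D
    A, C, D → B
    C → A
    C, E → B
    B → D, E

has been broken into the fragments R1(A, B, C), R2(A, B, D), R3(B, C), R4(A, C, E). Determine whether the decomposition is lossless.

Chase test. Columns are A, B, C, D, E; row i has aⱼ where attribute j ∈ Ri, else bᵢⱼ.
Initial tableau (one row per fragment):
  row 1: a1 a2 a3 b14 b15
  row 2: a1 a2 b23 a4 b25
  row 3: b31 a2 a3 b34 b35
  row 4: a1 b42 a3 b44 a5
Rows 1 and 3 agree on C; apply C→A and equate their A entries.
Rows 1 and 2 agree on B; apply B→D, E and equate their D, E entries.
Rows 1 and 3 agree on B; apply B→D, E and equate their D, E entries.
Rows 1 and 2 agree on E; apply E→C, D and equate their C, D entries.
No row becomes fully distinguished — the join is lossy.

No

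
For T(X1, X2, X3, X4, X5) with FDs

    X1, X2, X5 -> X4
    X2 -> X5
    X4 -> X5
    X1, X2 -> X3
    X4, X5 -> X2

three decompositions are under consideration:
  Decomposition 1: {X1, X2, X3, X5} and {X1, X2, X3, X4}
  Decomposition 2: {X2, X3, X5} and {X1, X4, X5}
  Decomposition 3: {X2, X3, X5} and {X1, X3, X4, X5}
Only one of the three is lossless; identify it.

Decomposition 1

Decomposition 1: common = {X1, X2, X3}, closure = {X1, X2, X3, X4, X5} → lossless.
Decomposition 2: common = {X5}, closure = {X5} → lossy.
Decomposition 3: common = {X3, X5}, closure = {X3, X5} → lossy.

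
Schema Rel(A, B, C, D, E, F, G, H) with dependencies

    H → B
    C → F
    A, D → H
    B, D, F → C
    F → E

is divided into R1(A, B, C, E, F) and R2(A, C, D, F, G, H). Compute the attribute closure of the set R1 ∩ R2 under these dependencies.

A, C, E, F

R1 ∩ R2 = {A, C, F}.
F → E applies, adding E
Closure: {A, C, E, F}.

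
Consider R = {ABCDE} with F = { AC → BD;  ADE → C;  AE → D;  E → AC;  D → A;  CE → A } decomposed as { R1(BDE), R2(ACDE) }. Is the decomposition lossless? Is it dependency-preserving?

lossless but not dependency-preserving

Lossless test: (DE)⁺ = {ABCDE}, which contains all of one fragment — lossless.
Dependency preservation: the restricted closure of {AC} across the fragments never reaches {BD}, so AC → BD cannot be enforced without a join — not preserved.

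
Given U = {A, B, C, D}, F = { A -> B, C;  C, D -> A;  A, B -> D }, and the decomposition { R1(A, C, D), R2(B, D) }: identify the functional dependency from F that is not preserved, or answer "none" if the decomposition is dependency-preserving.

Check A → B, C: no single fragment contains all of {A, B, C}, and the restricted closure of {A} across the fragments never reaches {B, C}.
C, D → A is preserved.
A, B → D is preserved.

A -> B, C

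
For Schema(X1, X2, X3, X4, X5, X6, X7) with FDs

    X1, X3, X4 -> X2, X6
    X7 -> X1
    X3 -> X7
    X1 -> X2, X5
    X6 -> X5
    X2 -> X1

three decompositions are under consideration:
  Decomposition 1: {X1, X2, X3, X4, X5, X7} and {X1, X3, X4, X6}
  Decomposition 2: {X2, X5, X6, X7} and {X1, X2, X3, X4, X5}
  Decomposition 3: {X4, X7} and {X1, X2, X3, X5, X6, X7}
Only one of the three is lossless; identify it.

Decomposition 1: common = {X1, X3, X4}, closure = {X1, X2, X3, X4, X5, X6, X7} → lossless.
Decomposition 2: common = {X2, X5}, closure = {X1, X2, X5} → lossy.
Decomposition 3: common = {X7}, closure = {X1, X2, X5, X7} → lossy.

Decomposition 1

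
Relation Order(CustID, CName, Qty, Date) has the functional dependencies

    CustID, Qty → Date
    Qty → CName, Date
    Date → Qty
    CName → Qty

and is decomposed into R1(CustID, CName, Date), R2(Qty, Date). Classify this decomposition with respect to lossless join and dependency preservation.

Lossless test: (Date)⁺ = {CName, Qty, Date}, which contains all of one fragment — lossless.
Dependency preservation: CustID, Qty → Date; Qty → CName, Date; CName → Qty are not contained in any single fragment, but the restricted closure of each left-hand side across the fragments still reaches the right-hand side; the remaining FDs each lie inside some fragment. All dependencies are preserved.

lossless and dependency-preserving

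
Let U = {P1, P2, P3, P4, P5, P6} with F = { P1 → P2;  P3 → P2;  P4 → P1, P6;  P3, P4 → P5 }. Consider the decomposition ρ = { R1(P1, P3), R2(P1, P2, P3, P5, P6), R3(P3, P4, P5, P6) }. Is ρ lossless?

Chase test. Columns are P1, P2, P3, P4, P5, P6; row i has aⱼ where attribute j ∈ Ri, else bᵢⱼ.
Initial tableau (one row per fragment):
  row 1: a1 b12 a3 b14 b15 b16
  row 2: a1 a2 a3 b24 a5 a6
  row 3: b31 b32 a3 a4 a5 a6
Rows 1 and 2 agree on P1; apply P1→P2 and equate their P2 entries.
Rows 1 and 3 agree on P3; apply P3→P2 and equate their P2 entries.
No row becomes fully distinguished — the join is lossy.

No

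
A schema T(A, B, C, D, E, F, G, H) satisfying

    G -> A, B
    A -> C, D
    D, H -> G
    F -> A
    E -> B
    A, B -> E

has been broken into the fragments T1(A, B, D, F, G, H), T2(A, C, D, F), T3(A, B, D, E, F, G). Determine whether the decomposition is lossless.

Yes

Chase test. Columns are A, B, C, D, E, F, G, H; row i has aⱼ where attribute j ∈ Ti, else bᵢⱼ.
Initial tableau (one row per fragment):
  row 1: a1 a2 b13 a4 b15 a6 a7 a8
  row 2: a1 b22 a3 a4 b25 a6 b27 b28
  row 3: a1 a2 b33 a4 a5 a6 a7 b38
Rows 1 and 2 agree on A; apply A→C, D and equate their C, D entries.
Rows 1 and 3 agree on A; apply A→C, D and equate their C, D entries.
Rows 1 and 3 agree on A, B; apply A, B→E and equate their E entries.
Row 1 is now all distinguished symbols — the join is lossless.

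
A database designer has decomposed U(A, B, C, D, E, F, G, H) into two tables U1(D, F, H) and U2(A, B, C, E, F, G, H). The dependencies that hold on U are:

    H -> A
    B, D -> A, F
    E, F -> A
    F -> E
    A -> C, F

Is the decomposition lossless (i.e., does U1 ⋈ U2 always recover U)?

Common attributes: U1 ∩ U2 = {F, H}.
Closure of {F, H}: H → A applies, adding A; F → E applies, adding E; A → C, F applies, adding C. So (F, H)⁺ = {A, C, E, F, H}.
The closure contains neither all of U1 = {D, F, H} nor all of U2 = {A, B, C, E, F, G, H}, so the common attributes are not a superkey of either fragment. The join is lossy.

No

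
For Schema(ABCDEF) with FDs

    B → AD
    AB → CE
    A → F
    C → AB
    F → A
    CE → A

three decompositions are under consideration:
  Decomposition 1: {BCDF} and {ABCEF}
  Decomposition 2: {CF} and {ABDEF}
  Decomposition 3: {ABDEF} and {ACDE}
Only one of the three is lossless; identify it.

Decomposition 1

Decomposition 1: common = {BCF}, closure = {ABCDEF} → lossless.
Decomposition 2: common = {F}, closure = {AF} → lossy.
Decomposition 3: common = {ADE}, closure = {ADEF} → lossy.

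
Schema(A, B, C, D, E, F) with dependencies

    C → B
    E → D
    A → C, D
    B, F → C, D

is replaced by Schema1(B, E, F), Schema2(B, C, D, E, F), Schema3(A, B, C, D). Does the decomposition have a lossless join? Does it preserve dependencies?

lossy but dependency-preserving

Lossless test (chase): Rows 1 and 2 agree on E; apply E→D and equate their D entries. Rows 1 and 2 agree on B, F; apply B, F→C, D and equate their C, D entries. No row becomes fully distinguished — the join is lossy.
Dependency preservation: every FD's attributes lie within a single fragment, so each can be enforced locally — preserved.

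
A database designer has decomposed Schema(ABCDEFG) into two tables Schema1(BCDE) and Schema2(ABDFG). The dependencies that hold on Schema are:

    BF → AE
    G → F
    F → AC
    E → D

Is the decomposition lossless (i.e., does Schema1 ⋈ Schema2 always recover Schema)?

No

Common attributes: Schema1 ∩ Schema2 = {BD}.
No dependency enlarges {BD}, so (BD)⁺ = {BD}.
The closure contains neither all of Schema1 = {BCDE} nor all of Schema2 = {ABDFG}, so the common attributes are not a superkey of either fragment. The join is lossy.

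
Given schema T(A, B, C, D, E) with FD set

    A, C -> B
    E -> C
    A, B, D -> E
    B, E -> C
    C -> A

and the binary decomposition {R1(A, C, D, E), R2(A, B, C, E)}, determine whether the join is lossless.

Common attributes: R1 ∩ R2 = {A, C, E}.
Closure of {A, C, E}: A, C → B applies, adding B. So (A, C, E)⁺ = {A, B, C, E}.
This closure contains every attribute of R2, so R1 ∩ R2 → R2. The join is lossless.

Yes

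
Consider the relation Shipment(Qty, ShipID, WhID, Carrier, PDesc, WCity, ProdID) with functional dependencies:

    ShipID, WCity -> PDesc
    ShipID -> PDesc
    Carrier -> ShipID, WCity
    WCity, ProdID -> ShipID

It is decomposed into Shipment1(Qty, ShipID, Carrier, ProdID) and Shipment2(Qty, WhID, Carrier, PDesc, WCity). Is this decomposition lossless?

Common attributes: Shipment1 ∩ Shipment2 = {Qty, Carrier}.
Closure of {Qty, Carrier}: Carrier → ShipID, WCity applies, adding ShipID, WCity; ShipID, WCity → PDesc applies, adding PDesc. So (Qty, Carrier)⁺ = {Qty, ShipID, Carrier, PDesc, WCity}.
The closure contains neither all of Shipment1 = {Qty, ShipID, Carrier, ProdID} nor all of Shipment2 = {Qty, WhID, Carrier, PDesc, WCity}, so the common attributes are not a superkey of either fragment. The join is lossy.

No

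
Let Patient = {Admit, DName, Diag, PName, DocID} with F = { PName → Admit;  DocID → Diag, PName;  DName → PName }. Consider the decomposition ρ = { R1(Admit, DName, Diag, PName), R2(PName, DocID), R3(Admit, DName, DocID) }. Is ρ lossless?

Chase test. Columns are Admit, DName, Diag, PName, DocID; row i has aⱼ where attribute j ∈ Ri, else bᵢⱼ.
Initial tableau (one row per fragment):
  row 1: a1 a2 a3 a4 b15
  row 2: b21 b22 b23 a4 a5
  row 3: a1 a2 b33 b34 a5
Rows 1 and 2 agree on PName; apply PName→Admit and equate their Admit entries.
Rows 2 and 3 agree on DocID; apply DocID→Diag, PName and equate their Diag, PName entries.
No row becomes fully distinguished — the join is lossy.

No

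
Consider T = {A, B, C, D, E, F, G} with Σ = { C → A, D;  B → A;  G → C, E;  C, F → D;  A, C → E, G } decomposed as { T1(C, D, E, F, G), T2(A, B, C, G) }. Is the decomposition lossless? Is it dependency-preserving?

Lossless test: (C, G)⁺ = {A, C, D, E, G}, which is a superkey of neither fragment — lossy.
Dependency preservation: C → A, D; A, C → E, G are not contained in any single fragment, but the restricted closure of each left-hand side across the fragments still reaches the right-hand side; the remaining FDs each lie inside some fragment. All dependencies are preserved.

lossy but dependency-preserving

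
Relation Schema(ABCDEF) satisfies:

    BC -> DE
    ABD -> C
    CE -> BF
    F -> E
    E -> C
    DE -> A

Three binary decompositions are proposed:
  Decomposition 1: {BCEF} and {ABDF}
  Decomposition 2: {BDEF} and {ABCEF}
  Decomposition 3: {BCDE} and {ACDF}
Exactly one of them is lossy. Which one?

Decomposition 3

Decomposition 1: common = {BF}, closure = {ABCDEF} → lossless.
Decomposition 2: common = {BEF}, closure = {ABCDEF} → lossless.
Decomposition 3: common = {CD}, closure = {CD} → lossy.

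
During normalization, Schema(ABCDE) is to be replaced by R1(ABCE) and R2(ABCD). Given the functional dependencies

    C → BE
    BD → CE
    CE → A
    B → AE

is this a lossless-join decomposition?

Yes

Common attributes: R1 ∩ R2 = {ABC}.
Closure of {ABC}: C → BE applies, adding E. So (ABC)⁺ = {ABCE}.
This closure contains every attribute of R1, so R1 ∩ R2 → R1. The join is lossless.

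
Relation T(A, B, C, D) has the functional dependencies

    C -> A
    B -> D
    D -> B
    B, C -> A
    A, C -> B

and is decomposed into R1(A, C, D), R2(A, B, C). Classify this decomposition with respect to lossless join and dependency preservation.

lossless but not dependency-preserving

Lossless test: (A, C)⁺ = {A, B, C, D}, which contains all of one fragment — lossless.
Dependency preservation: the restricted closure of {B} across the fragments never reaches {D}, so B → D cannot be enforced without a join — not preserved.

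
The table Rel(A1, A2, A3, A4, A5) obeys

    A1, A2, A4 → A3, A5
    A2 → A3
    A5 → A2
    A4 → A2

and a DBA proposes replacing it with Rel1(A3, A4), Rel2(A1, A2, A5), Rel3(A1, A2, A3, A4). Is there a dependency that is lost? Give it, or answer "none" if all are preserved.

Check A1, A2, A4 → A3, A5: no single fragment contains all of {A1, A2, A3, A4, A5}, and the restricted closure of {A1, A2, A4} across the fragments never reaches {A3, A5}.
A2 → A3 is preserved.
A5 → A2 is preserved.
A4 → A2 is preserved.

A1, A2, A4 → A3, A5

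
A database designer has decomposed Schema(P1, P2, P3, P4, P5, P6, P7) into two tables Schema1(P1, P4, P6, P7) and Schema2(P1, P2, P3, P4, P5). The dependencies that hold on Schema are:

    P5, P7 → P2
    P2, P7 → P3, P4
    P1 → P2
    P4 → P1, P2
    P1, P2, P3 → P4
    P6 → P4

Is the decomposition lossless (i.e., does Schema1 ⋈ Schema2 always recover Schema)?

Common attributes: Schema1 ∩ Schema2 = {P1, P4}.
Closure of {P1, P4}: P1 → P2 applies, adding P2. So (P1, P4)⁺ = {P1, P2, P4}.
The closure contains neither all of Schema1 = {P1, P4, P6, P7} nor all of Schema2 = {P1, P2, P3, P4, P5}, so the common attributes are not a superkey of either fragment. The join is lossy.

No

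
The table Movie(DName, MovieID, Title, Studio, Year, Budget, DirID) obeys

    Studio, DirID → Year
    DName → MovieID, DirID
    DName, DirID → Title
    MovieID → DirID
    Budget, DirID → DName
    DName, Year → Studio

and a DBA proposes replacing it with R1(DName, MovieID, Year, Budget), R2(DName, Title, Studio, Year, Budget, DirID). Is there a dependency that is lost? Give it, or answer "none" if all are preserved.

Check MovieID → DirID: no single fragment contains all of {MovieID, DirID}, and the restricted closure of {MovieID} across the fragments never reaches {DirID}.
Studio, DirID → Year is preserved.
DName → MovieID, DirID is preserved.
DName, DirID → Title is preserved.
Budget, DirID → DName is preserved.
DName, Year → Studio is preserved.

MovieID → DirID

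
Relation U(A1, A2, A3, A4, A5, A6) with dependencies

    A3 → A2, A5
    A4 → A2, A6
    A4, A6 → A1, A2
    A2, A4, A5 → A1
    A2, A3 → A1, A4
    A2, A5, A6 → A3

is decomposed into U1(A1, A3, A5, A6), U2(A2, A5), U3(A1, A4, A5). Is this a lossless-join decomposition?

No

Chase test. Columns are A1, A2, A3, A4, A5, A6; row i has aⱼ where attribute j ∈ Ui, else bᵢⱼ.
Initial tableau (one row per fragment):
  row 1: a1 b12 a3 b14 a5 a6
  row 2: b21 a2 b23 b24 a5 b26
  row 3: a1 b32 b33 a4 a5 b36
No row becomes fully distinguished — the join is lossy.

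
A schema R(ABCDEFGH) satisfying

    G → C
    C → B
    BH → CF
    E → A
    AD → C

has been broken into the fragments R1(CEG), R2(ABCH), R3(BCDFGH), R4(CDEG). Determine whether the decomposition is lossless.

No

Chase test. Columns are ABCDEFGH; row i has aⱼ where attribute j ∈ Ri, else bᵢⱼ.
Initial tableau (one row per fragment):
  row 1: b11 b12 a3 b14 a5 b16 a7 b18
  row 2: a1 a2 a3 b24 b25 b26 b27 a8
  row 3: b31 a2 a3 a4 b35 a6 a7 a8
  row 4: b41 b42 a3 a4 a5 b46 a7 b48
Rows 1 and 2 agree on C; apply C→B and equate their B entries.
Rows 1 and 4 agree on C; apply C→B and equate their B entries.
Rows 2 and 3 agree on BH; apply BH→CF and equate their CF entries.
Rows 1 and 4 agree on E; apply E→A and equate their A entries.
No row becomes fully distinguished — the join is lossy.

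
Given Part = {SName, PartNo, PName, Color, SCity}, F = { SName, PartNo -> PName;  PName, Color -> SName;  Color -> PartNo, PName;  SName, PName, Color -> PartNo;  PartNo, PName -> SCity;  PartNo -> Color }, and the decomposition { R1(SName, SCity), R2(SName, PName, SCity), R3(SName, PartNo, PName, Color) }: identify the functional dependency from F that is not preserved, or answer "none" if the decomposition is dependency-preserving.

PartNo, PName -> SCity

Check PartNo, PName → SCity: no single fragment contains all of {PartNo, PName, SCity}, and the restricted closure of {PartNo, PName} across the fragments never reaches {SCity}.
SName, PartNo → PName is preserved.
PName, Color → SName is preserved.
Color → PartNo, PName is preserved.
SName, PName, Color → PartNo is preserved.
PartNo → Color is preserved.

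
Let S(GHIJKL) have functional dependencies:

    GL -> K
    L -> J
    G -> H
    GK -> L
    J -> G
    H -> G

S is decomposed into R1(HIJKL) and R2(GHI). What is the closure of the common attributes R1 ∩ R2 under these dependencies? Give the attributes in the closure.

GHI

R1 ∩ R2 = {HI}.
H → G applies, adding G
Closure: {GHI}.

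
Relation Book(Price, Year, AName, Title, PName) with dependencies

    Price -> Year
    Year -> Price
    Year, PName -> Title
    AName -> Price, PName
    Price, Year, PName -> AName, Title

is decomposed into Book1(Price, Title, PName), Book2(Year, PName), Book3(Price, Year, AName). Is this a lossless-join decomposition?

No

Chase test. Columns are Price, Year, AName, Title, PName; row i has aⱼ where attribute j ∈ Booki, else bᵢⱼ.
Initial tableau (one row per fragment):
  row 1: a1 b12 b13 a4 a5
  row 2: b21 a2 b23 b24 a5
  row 3: a1 a2 a3 b34 b35
Rows 1 and 3 agree on Price; apply Price→Year and equate their Year entries.
Rows 1 and 2 agree on Year; apply Year→Price and equate their Price entries.
Rows 1 and 2 agree on Year, PName; apply Year, PName→Title and equate their Title entries.
Rows 1 and 2 agree on Price, Year, PName; apply Price, Year, PName→AName, Title and equate their AName, Title entries.
No row becomes fully distinguished — the join is lossy.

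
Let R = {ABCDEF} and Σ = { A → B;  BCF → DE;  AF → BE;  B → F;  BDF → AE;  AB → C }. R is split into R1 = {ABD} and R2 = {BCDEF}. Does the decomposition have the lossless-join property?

Yes

Common attributes: R1 ∩ R2 = {BD}.
Closure of {BD}: B → F applies, adding F; BDF → AE applies, adding AE; AB → C applies, adding C. So (BD)⁺ = {ABCDEF}.
This closure contains every attribute of R1, so R1 ∩ R2 → R1. The join is lossless.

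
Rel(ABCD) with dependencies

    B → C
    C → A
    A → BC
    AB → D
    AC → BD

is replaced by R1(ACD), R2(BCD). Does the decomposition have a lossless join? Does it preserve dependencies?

Lossless test: (CD)⁺ = {ABCD}, which contains all of one fragment — lossless.
Dependency preservation: A → BC; AB → D; AC → BD are not contained in any single fragment, but the restricted closure of each left-hand side across the fragments still reaches the right-hand side; the remaining FDs each lie inside some fragment. All dependencies are preserved.

lossless and dependency-preserving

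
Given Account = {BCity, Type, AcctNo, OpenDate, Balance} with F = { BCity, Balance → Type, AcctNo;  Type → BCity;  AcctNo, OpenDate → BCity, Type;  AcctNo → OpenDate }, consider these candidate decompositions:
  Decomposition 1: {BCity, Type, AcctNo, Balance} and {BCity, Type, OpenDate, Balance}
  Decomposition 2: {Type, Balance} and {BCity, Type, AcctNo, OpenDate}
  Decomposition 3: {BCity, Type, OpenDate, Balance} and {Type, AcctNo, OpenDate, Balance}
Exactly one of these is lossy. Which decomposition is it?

Decomposition 2

Decomposition 1: common = {BCity, Type, Balance}, closure = {BCity, Type, AcctNo, OpenDate, Balance} → lossless.
Decomposition 2: common = {Type}, closure = {BCity, Type} → lossy.
Decomposition 3: common = {Type, OpenDate, Balance}, closure = {BCity, Type, AcctNo, OpenDate, Balance} → lossless.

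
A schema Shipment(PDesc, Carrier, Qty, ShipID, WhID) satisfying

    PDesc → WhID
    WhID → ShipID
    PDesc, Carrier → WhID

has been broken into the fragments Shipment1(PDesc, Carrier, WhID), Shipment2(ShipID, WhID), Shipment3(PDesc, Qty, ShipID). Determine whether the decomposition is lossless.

No

Chase test. Columns are PDesc, Carrier, Qty, ShipID, WhID; row i has aⱼ where attribute j ∈ Shipmenti, else bᵢⱼ.
Initial tableau (one row per fragment):
  row 1: a1 a2 b13 b14 a5
  row 2: b21 b22 b23 a4 a5
  row 3: a1 b32 a3 a4 b35
Rows 1 and 3 agree on PDesc; apply PDesc→WhID and equate their WhID entries.
Rows 1 and 2 agree on WhID; apply WhID→ShipID and equate their ShipID entries.
No row becomes fully distinguished — the join is lossy.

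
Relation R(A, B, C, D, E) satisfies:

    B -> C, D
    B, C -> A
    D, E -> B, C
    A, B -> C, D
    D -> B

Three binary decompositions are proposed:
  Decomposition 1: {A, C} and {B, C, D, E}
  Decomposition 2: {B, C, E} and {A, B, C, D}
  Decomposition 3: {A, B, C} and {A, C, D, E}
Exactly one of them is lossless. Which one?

Decomposition 1: common = {C}, closure = {C} → lossy.
Decomposition 2: common = {B, C}, closure = {A, B, C, D} → lossless.
Decomposition 3: common = {A, C}, closure = {A, C} → lossy.

Decomposition 2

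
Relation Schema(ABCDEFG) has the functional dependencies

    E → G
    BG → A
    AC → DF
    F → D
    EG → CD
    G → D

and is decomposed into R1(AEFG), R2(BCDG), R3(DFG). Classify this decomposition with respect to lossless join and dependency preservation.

lossy and not dependency-preserving

Lossless test (chase): Rows 1 and 3 agree on F; apply F→D and equate their D entries. No row becomes fully distinguished — the join is lossy.
Dependency preservation: the restricted closure of {BG} across the fragments never reaches {A}, so BG → A cannot be enforced without a join — not preserved.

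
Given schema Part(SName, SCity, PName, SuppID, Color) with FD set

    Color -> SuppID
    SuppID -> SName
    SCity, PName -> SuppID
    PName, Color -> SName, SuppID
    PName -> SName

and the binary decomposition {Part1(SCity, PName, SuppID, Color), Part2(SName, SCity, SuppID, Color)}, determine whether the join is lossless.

Common attributes: Part1 ∩ Part2 = {SCity, SuppID, Color}.
Closure of {SCity, SuppID, Color}: SuppID → SName applies, adding SName. So (SCity, SuppID, Color)⁺ = {SName, SCity, SuppID, Color}.
This closure contains every attribute of Part2, so Part1 ∩ Part2 → Part2. The join is lossless.

Yes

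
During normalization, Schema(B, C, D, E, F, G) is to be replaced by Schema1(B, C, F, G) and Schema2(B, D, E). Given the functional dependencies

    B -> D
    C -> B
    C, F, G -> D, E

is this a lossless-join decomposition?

No

Common attributes: Schema1 ∩ Schema2 = {B}.
Closure of {B}: B → D applies, adding D. So (B)⁺ = {B, D}.
The closure contains neither all of Schema1 = {B, C, F, G} nor all of Schema2 = {B, D, E}, so the common attributes are not a superkey of either fragment. The join is lossy.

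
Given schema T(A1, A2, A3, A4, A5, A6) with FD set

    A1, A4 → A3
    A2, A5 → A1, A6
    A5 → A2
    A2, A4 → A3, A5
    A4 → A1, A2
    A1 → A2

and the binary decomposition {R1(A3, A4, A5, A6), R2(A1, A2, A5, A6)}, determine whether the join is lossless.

Common attributes: R1 ∩ R2 = {A5, A6}.
Closure of {A5, A6}: A5 → A2 applies, adding A2; A2, A5 → A1, A6 applies, adding A1. So (A5, A6)⁺ = {A1, A2, A5, A6}.
This closure contains every attribute of R2, so R1 ∩ R2 → R2. The join is lossless.

Yes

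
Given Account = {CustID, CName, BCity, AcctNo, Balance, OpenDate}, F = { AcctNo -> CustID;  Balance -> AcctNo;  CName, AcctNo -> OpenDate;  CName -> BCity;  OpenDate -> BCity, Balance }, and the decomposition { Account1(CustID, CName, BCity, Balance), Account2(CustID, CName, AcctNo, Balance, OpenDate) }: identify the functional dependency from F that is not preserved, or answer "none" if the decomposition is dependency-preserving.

Check OpenDate → BCity, Balance: no single fragment contains all of {BCity, Balance, OpenDate}, and the restricted closure of {OpenDate} across the fragments never reaches {BCity, Balance}.
AcctNo → CustID is preserved.
Balance → AcctNo is preserved.
CName, AcctNo → OpenDate is preserved.
CName → BCity is preserved.

OpenDate -> BCity, Balance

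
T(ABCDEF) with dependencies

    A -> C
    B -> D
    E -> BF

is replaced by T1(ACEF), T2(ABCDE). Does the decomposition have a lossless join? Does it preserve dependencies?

Lossless test: (ACE)⁺ = {ABCDEF}, which contains all of one fragment — lossless.
Dependency preservation: E → BF is not contained in any single fragment, but the restricted closure of its left-hand side across the fragments still reaches the right-hand side; the remaining FDs each lie inside some fragment. All dependencies are preserved.

lossless and dependency-preserving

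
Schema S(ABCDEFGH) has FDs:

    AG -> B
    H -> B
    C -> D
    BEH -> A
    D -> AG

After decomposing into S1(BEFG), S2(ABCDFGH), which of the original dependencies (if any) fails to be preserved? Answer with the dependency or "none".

BEH -> A

Check BEH → A: no single fragment contains all of {ABEH}, and the restricted closure of {BEH} across the fragments never reaches {A}.
AG → B is preserved.
H → B is preserved.
C → D is preserved.
D → AG is preserved.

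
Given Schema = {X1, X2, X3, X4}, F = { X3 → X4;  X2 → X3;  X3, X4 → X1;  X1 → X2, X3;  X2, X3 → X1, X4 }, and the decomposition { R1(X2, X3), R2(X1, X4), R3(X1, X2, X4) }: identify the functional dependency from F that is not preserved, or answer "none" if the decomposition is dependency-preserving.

X3 → X4: restricted closure across fragments reaches X4.
X2 → X3 lies within R1.
X3, X4 → X1: restricted closure across fragments reaches X1.
X1 → X2, X3: restricted closure across fragments reaches X2, X3.
X2, X3 → X1, X4: restricted closure across fragments reaches X1, X4.
Every dependency is enforceable on the fragments, so the decomposition is dependency-preserving.

none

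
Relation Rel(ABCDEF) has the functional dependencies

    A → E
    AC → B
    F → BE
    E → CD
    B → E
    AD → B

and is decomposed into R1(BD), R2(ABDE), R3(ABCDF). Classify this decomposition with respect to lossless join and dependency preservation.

lossless but not dependency-preserving

Lossless test (chase): Rows 2 and 3 agree on A; apply A→E and equate their E entries. Rows 2 and 3 agree on E; apply E→CD and equate their CD entries. Rows 1 and 2 agree on B; apply B→E and equate their E entries. Rows 1 and 2 agree on E; apply E→CD and equate their CD entries. Row 3 is now all distinguished symbols — the join is lossless.
Dependency preservation: the restricted closure of {E} across the fragments never reaches {CD}, so E → CD cannot be enforced without a join — not preserved.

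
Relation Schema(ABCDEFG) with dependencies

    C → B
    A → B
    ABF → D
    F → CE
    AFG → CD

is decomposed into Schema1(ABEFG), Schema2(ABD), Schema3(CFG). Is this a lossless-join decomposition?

Chase test. Columns are ABCDEFG; row i has aⱼ where attribute j ∈ Schemai, else bᵢⱼ.
Initial tableau (one row per fragment):
  row 1: a1 a2 b13 b14 a5 a6 a7
  row 2: a1 a2 b23 a4 b25 b26 b27
  row 3: b31 b32 a3 b34 b35 a6 a7
Rows 1 and 3 agree on F; apply F→CE and equate their CE entries.
Rows 1 and 3 agree on C; apply C→B and equate their B entries.
No row becomes fully distinguished — the join is lossy.

No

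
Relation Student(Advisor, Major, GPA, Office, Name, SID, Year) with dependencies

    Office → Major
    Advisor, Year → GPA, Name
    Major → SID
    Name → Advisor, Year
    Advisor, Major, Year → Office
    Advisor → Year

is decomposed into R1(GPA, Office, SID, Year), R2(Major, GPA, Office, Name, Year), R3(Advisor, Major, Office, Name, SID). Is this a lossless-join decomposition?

Yes

Chase test. Columns are Advisor, Major, GPA, Office, Name, SID, Year; row i has aⱼ where attribute j ∈ Ri, else bᵢⱼ.
Initial tableau (one row per fragment):
  row 1: b11 b12 a3 a4 b15 a6 a7
  row 2: b21 a2 a3 a4 a5 b26 a7
  row 3: a1 a2 b33 a4 a5 a6 b37
Rows 1 and 2 agree on Office; apply Office→Major and equate their Major entries.
Rows 1 and 2 agree on Major; apply Major→SID and equate their SID entries.
Rows 2 and 3 agree on Name; apply Name→Advisor, Year and equate their Advisor, Year entries.
Rows 2 and 3 agree on Advisor, Year; apply Advisor, Year→GPA, Name and equate their GPA, Name entries.
Row 2 is now all distinguished symbols — the join is lossless.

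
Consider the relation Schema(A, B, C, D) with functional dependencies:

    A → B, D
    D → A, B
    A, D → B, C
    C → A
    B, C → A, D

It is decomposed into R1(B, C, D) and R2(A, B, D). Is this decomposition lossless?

Yes

Common attributes: R1 ∩ R2 = {B, D}.
Closure of {B, D}: D → A, B applies, adding A; A, D → B, C applies, adding C. So (B, D)⁺ = {A, B, C, D}.
This closure contains every attribute of R1, so R1 ∩ R2 → R1. The join is lossless.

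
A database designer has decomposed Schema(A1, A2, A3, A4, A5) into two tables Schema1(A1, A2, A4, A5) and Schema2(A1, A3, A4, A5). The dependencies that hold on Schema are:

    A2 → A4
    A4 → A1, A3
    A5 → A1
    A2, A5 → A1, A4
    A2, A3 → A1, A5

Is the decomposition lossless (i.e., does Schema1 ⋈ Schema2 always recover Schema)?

Common attributes: Schema1 ∩ Schema2 = {A1, A4, A5}.
Closure of {A1, A4, A5}: A4 → A1, A3 applies, adding A3. So (A1, A4, A5)⁺ = {A1, A3, A4, A5}.
This closure contains every attribute of Schema2, so Schema1 ∩ Schema2 → Schema2. The join is lossless.

Yes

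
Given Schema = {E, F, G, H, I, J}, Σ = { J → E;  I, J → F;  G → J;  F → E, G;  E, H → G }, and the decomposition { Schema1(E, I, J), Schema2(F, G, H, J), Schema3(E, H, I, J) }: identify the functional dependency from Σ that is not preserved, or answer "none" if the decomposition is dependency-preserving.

Check I, J → F: no single fragment contains all of {F, I, J}, and the restricted closure of {I, J} across the fragments never reaches {F}.
J → E is preserved.
G → J is preserved.
F → E, G is preserved.
E, H → G is preserved.

I, J → F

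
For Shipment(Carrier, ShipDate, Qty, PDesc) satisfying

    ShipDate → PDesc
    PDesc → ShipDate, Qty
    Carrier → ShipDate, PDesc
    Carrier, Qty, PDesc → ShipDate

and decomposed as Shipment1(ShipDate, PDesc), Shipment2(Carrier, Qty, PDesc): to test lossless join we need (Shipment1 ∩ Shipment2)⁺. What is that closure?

Shipment1 ∩ Shipment2 = {PDesc}.
PDesc → ShipDate, Qty applies, adding ShipDate, Qty
Closure: {ShipDate, Qty, PDesc}.

ShipDate, Qty, PDesc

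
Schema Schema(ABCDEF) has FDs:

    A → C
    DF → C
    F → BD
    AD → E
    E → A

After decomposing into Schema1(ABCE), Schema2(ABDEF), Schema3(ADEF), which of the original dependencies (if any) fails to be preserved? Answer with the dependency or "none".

DF → C

Check DF → C: no single fragment contains all of {CDF}, and the restricted closure of {DF} across the fragments never reaches {C}.
A → C is preserved.
F → BD is preserved.
AD → E is preserved.
E → A is preserved.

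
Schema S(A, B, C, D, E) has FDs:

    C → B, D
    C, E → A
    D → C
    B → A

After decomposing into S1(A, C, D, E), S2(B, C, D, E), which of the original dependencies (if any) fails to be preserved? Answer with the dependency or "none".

B → A

Check B → A: no single fragment contains all of {A, B}, and the restricted closure of {B} across the fragments never reaches {A}.
C → B, D is preserved.
C, E → A is preserved.
D → C is preserved.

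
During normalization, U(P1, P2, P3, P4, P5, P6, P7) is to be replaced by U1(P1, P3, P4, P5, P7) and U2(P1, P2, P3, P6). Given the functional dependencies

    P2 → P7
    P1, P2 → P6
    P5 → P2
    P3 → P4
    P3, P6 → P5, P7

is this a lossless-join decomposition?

Common attributes: U1 ∩ U2 = {P1, P3}.
Closure of {P1, P3}: P3 → P4 applies, adding P4. So (P1, P3)⁺ = {P1, P3, P4}.
The closure contains neither all of U1 = {P1, P3, P4, P5, P7} nor all of U2 = {P1, P2, P3, P6}, so the common attributes are not a superkey of either fragment. The join is lossy.

No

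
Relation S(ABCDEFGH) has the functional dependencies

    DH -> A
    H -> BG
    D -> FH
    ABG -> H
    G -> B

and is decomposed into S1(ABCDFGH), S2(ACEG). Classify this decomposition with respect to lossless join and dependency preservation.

lossy but dependency-preserving

Lossless test: (ACG)⁺ = {ABCGH}, which is a superkey of neither fragment — lossy.
Dependency preservation: every FD's attributes lie within a single fragment, so each can be enforced locally — preserved.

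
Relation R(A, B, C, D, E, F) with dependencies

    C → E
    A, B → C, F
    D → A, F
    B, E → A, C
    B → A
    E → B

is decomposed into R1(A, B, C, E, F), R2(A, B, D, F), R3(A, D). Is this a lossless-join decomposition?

Yes

Chase test. Columns are A, B, C, D, E, F; row i has aⱼ where attribute j ∈ Ri, else bᵢⱼ.
Initial tableau (one row per fragment):
  row 1: a1 a2 a3 b14 a5 a6
  row 2: a1 a2 b23 a4 b25 a6
  row 3: a1 b32 b33 a4 b35 b36
Rows 1 and 2 agree on A, B; apply A, B→C, F and equate their C, F entries.
Rows 2 and 3 agree on D; apply D→A, F and equate their A, F entries.
Rows 1 and 2 agree on C; apply C→E and equate their E entries.
Row 2 is now all distinguished symbols — the join is lossless.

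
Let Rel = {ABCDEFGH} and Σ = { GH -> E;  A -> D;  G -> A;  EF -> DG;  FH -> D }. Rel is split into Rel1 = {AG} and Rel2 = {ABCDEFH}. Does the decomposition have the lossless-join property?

Common attributes: Rel1 ∩ Rel2 = {A}.
Closure of {A}: A → D applies, adding D. So (A)⁺ = {AD}.
The closure contains neither all of Rel1 = {AG} nor all of Rel2 = {ABCDEFH}, so the common attributes are not a superkey of either fragment. The join is lossy.

No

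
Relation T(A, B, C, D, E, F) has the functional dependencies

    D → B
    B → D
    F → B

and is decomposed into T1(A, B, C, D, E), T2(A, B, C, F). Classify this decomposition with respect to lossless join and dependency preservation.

lossy but dependency-preserving

Lossless test: (A, B, C)⁺ = {A, B, C, D}, which is a superkey of neither fragment — lossy.
Dependency preservation: every FD's attributes lie within a single fragment, so each can be enforced locally — preserved.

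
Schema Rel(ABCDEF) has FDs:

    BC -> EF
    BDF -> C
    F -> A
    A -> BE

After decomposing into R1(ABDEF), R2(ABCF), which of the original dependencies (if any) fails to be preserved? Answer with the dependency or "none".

Check BDF → C: no single fragment contains all of {BCDF}, and the restricted closure of {BDF} across the fragments never reaches {C}.
BC → EF is preserved.
F → A is preserved.
A → BE is preserved.

BDF -> C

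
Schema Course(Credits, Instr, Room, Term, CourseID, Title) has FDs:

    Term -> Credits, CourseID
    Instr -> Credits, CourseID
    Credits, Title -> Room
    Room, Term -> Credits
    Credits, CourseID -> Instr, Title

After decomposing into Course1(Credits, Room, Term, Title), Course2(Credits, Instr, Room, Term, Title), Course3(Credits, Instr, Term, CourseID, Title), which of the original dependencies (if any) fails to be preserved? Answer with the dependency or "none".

none

Term → Credits, CourseID lies within Course3.
Instr → Credits, CourseID lies within Course3.
Credits, Title → Room lies within Course1.
Room, Term → Credits lies within Course1.
Credits, CourseID → Instr, Title lies within Course3.
Every dependency is enforceable on the fragments, so the decomposition is dependency-preserving.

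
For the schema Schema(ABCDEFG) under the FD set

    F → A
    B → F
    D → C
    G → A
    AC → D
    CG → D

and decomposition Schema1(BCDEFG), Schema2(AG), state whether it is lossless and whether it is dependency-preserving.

Lossless test: (G)⁺ = {AG}, which contains all of one fragment — lossless.
Dependency preservation: the restricted closure of {F} across the fragments never reaches {A}, so F → A cannot be enforced without a join — not preserved.

lossless but not dependency-preserving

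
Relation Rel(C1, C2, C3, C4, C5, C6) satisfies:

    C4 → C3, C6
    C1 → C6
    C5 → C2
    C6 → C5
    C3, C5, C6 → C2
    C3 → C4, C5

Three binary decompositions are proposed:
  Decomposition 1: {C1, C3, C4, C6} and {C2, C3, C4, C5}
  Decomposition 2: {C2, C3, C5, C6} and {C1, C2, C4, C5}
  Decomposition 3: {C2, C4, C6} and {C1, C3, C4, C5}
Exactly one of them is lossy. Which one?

Decomposition 2

Decomposition 1: common = {C3, C4}, closure = {C2, C3, C4, C5, C6} → lossless.
Decomposition 2: common = {C2, C5}, closure = {C2, C5} → lossy.
Decomposition 3: common = {C4}, closure = {C2, C3, C4, C5, C6} → lossless.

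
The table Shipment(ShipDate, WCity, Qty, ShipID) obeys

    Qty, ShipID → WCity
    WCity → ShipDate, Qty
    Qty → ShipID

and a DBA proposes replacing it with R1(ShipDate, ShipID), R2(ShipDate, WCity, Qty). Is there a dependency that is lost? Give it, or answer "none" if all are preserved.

Qty → ShipID

Check Qty → ShipID: no single fragment contains all of {Qty, ShipID}, and the restricted closure of {Qty} across the fragments never reaches {ShipID}.
Qty, ShipID → WCity is preserved.
WCity → ShipDate, Qty is preserved.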